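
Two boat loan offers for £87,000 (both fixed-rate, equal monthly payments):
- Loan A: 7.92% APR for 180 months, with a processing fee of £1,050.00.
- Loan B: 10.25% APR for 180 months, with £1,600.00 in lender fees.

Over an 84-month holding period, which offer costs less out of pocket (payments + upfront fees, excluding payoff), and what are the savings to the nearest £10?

Loan A: monthly rate = 7.92%/12 = 0.0066000; payment = 87,000 × 0.0066000 / (1 − (1+0.0066000)^−180) = £827.40.
Loan B: monthly rate = 10.25%/12 = 0.0085417; payment = 87,000 × 0.0085417 / (1 − (1+0.0085417)^−180) = £948.26.
Over 84 months: Loan A costs 84 × £827.40 + £1,050.00 = £70,551.60; Loan B costs 84 × £948.26 + £1,600.00 = £81,253.84.
Loan A is cheaper by £81,253.84 − £70,551.60 = £10,702.24.

Loan A by £10,700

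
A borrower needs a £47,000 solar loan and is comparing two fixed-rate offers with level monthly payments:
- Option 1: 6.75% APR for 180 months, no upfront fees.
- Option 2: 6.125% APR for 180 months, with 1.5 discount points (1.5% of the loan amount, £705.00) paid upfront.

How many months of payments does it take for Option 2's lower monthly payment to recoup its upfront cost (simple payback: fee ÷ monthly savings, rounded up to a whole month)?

Option 1: at 6.75% the monthly rate is 0.0056250, so the payment is 47,000 × 0.0056250 / (1 − 1.0056250^−180) = £415.91.
Option 2: at 6.125% the monthly rate is 0.0051042, so the payment is 47,000 × 0.0051042 / (1 − 1.0051042^−180) = £399.79.
Monthly savings = £415.91 − £399.79 = £16.12.
Break-even = £705.00 / £16.12 = 43.73 → 44 months.

44 months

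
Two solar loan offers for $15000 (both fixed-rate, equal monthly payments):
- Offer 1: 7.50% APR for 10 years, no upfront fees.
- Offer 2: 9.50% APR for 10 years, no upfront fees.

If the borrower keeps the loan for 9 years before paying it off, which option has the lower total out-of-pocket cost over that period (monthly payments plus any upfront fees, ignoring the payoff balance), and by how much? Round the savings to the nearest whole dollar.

Offer 1 by $1,733

Offer 1: at 7.50% the monthly rate is 0.0062500, so the payment is 15,000 × 0.0062500 / (1 − 1.0062500^−120) = $178.05.
Offer 2: monthly rate = 9.5%/12 = 0.0079167; payment = 15,000 × 0.0079167 / (1 − (1+0.0079167)^−120) = $194.10.
Over 108 months: Offer 1 costs 108 × $178.05 = $19,229.40; Offer 2 costs 108 × $194.10 = $20,962.80.
Offer 1 is cheaper by $20,962.80 − $19,229.40 = $1,733.40.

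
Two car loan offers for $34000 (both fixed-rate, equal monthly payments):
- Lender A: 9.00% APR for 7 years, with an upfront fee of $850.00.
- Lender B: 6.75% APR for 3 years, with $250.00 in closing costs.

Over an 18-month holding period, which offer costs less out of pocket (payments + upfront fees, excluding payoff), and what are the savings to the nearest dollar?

Lender A: monthly rate = 9%/12 = 0.0075000; payment = 34,000 × 0.0075000 / (1 − (1+0.0075000)^−84) = $547.03.
Lender B: monthly rate = 6.75%/12 = 0.0056250; payment = 34,000 × 0.0056250 / (1 − (1+0.0056250)^−36) = $1,045.94.
Over 18 months: Lender A costs 18 × $547.03 + $850.00 = $10,696.54; Lender B costs 18 × $1,045.94 + $250.00 = $19,076.92.
Lender A is cheaper by $19,076.92 − $10,696.54 = $8,380.38.

Lender A by $8,380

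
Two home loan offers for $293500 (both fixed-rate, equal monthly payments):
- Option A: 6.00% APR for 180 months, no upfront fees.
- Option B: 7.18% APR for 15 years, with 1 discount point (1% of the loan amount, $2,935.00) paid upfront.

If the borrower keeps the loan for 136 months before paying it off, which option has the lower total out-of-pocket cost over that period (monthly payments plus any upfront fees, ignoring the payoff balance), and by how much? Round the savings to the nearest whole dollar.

Option A by $28,906

Option A: at 6.00% the monthly rate is 0.0050000, so the payment is 293,500 × 0.0050000 / (1 − 1.0050000^−180) = $2,476.72.
Option B: at 7.18% the monthly rate is 0.0059833, so the payment is 293,500 × 0.0059833 / (1 − 1.0059833^−180) = $2,667.68.
Over 136 months: Option A costs 136 × $2,476.72 = $336,833.92; Option B costs 136 × $2,667.68 + $2,935.00 = $365,739.48.
Option A is cheaper by $365,739.48 − $336,833.92 = $28,905.56.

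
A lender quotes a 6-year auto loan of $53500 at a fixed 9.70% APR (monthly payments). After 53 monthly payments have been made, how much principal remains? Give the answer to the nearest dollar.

With monthly rate i = 9.7%/12 = 0.0080833, the balance after k of n payments is P · [(1+i)^n − (1+i)^k] / [(1+i)^n − 1].
(1+0.0080833)^72 = 1.78543191 and (1+0.0080833)^53 = 1.53218439, so the balance is 53,500 × (1.78543191 − 1.53218439) / (1.78543191 − 1) = $17,250.05.

$17,250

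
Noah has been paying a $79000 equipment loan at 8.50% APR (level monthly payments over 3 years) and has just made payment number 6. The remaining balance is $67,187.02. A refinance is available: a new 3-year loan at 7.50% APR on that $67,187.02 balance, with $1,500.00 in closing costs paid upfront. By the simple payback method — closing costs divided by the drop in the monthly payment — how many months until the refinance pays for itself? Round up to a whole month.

4 months

Current payment = 79,000 × 8.5%/12 / (1 − (1+0.0070833)^−36) = $2,493.84.
Refinanced payment = 67,187.02 × 0.0062500 / (1 − (1+0.0062500)^−36) = $2,089.93.
Monthly savings = $2,493.84 − $2,089.93 = $403.91.
Break-even = $1,500.00 / $403.91 = 3.71 → 4 months.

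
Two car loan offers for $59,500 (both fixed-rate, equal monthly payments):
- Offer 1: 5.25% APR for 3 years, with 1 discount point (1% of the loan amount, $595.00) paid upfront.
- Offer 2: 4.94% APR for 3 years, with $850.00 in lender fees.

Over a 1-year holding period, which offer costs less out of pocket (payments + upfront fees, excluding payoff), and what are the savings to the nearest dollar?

Offer 1: at 5.25% the monthly rate is 0.0043750, so the payment is 59,500 × 0.0043750 / (1 − 1.0043750^−36) = $1,789.95.
Offer 2: at 4.94% the monthly rate is 0.0041167, so the payment is 59,500 × 0.0041167 / (1 − 1.0041167^−36) = $1,781.67.
Over 12 months: Offer 1 costs 12 × $1,789.95 + $595.00 = $22,074.40; Offer 2 costs 12 × $1,781.67 + $850.00 = $22,230.04.
Offer 1 is cheaper by $22,230.04 − $22,074.40 = $155.64.

Offer 1 by $156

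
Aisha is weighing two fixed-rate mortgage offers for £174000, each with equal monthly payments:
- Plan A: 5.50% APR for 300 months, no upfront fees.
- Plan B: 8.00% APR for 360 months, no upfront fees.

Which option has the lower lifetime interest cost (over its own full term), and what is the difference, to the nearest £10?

Plan A: at 5.50% the monthly rate is 0.0045833, so the payment is 174,000 × 0.0045833 / (1 − 1.0045833^−300) = £1,068.51.
Total interest on Plan A = 300 × £1,068.51 − £174,000 = £146,553.00.
Plan B: monthly rate = 8%/12 = 0.0066667; payment = 174,000 × 0.0066667 / (1 − (1+0.0066667)^−360) = £1,276.75.
Total interest on Plan B = 360 × £1,276.75 − £174,000 = £285,630.00.
Plan A is lower by £139,077.00.

Plan A by £139,080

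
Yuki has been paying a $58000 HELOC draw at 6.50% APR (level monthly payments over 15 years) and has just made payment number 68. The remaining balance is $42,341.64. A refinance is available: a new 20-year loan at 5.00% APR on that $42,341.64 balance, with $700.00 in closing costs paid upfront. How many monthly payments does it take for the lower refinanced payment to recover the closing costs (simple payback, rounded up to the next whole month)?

4 months

Current payment = 58,000 × 6.5%/12 / (1 − (1+0.0054167)^−180) = $505.24.
Refinanced payment = 42,341.64 × 0.0041667 / (1 − (1+0.0041667)^−240) = $279.44.
Monthly savings = $505.24 − $279.44 = $225.80.
Break-even = $700.00 / $225.80 = 3.10 → 4 months.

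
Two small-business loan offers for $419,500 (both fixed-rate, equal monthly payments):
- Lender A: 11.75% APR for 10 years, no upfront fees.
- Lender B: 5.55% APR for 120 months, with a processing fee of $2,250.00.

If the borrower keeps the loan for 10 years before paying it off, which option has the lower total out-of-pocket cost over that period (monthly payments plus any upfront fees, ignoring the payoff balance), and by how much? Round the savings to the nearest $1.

Lender A: monthly rate = 11.75%/12 = 0.0097917; payment = 419,500 × 0.0097917 / (1 − (1+0.0097917)^−120) = $5,958.14.
Lender B: monthly rate = 5.55%/12 = 0.0046250; payment = 419,500 × 0.0046250 / (1 − (1+0.0046250)^−120) = $4,563.08.
Over 120 months: Lender A costs 120 × $5,958.14 = $714,976.80; Lender B costs 120 × $4,563.08 + $2,250.00 = $549,819.60.
Lender B is cheaper by $714,976.80 − $549,819.60 = $165,157.20.

Lender B by $165,157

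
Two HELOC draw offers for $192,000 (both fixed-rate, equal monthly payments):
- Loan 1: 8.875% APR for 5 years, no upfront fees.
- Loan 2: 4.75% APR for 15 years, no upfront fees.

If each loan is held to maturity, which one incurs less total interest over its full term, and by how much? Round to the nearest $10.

Loan 1: monthly rate = 8.875%/12 = 0.0073958; payment = 192,000 × 0.0073958 / (1 − (1+0.0073958)^−60) = $3,973.97.
Total interest on Loan 1 = 60 × $3,973.97 − $192,000 = $46,438.20.
Loan 2: at 4.75% the monthly rate is 0.0039583, so the payment is 192,000 × 0.0039583 / (1 − 1.0039583^−180) = $1,493.44.
Total interest on Loan 2 = 180 × $1,493.44 − $192,000 = $76,819.20.
Loan 1 is lower by $30,381.00.

Loan 1 by $30,380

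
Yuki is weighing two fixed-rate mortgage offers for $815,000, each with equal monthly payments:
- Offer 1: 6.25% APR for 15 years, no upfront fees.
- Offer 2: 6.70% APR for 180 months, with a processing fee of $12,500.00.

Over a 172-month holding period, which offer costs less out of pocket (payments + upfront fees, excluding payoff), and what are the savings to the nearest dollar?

Offer 1 by $47,148

Offer 1: at 6.25% the monthly rate is 0.0052083, so the payment is 815,000 × 0.0052083 / (1 − 1.0052083^−180) = $6,988.00.
Offer 2: at 6.70% the monthly rate is 0.0055833, so the payment is 815,000 × 0.0055833 / (1 − 1.0055833^−180) = $7,189.44.
Over 172 months: Offer 1 costs 172 × $6,988.00 = $1,201,936.00; Offer 2 costs 172 × $7,189.44 + $12,500.00 = $1,249,083.68.
Offer 1 is cheaper by $1,249,083.68 − $1,201,936.00 = $47,147.68.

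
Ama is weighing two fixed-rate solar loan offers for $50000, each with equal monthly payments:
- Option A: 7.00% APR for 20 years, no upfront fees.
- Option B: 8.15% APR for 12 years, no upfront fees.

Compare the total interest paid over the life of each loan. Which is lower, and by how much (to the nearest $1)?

Option B by $14,506

Option A: at 7.00% the monthly rate is 0.0058333, so the payment is 50,000 × 0.0058333 / (1 − 1.0058333^−240) = $387.65.
Total interest on Option A = 240 × $387.65 − $50,000 = $43,036.00.
Option B: monthly rate = 8.15%/12 = 0.0067917; payment = 50,000 × 0.0067917 / (1 − (1+0.0067917)^−144) = $545.35.
Total interest on Option B = 144 × $545.35 − $50,000 = $28,530.40.
Option B is lower by $14,505.60.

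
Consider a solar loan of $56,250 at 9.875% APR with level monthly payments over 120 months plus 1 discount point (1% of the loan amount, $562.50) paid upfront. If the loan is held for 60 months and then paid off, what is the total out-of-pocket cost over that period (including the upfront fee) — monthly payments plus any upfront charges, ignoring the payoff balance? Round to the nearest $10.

Monthly rate = 9.875%/12 = 0.0082292; payment = 56,250 × 0.0082292 / (1 − (1+0.0082292)^−120) = $739.46.
Total outlay = 60 × $739.46 + $562.50 = $44,930.10.

$44,930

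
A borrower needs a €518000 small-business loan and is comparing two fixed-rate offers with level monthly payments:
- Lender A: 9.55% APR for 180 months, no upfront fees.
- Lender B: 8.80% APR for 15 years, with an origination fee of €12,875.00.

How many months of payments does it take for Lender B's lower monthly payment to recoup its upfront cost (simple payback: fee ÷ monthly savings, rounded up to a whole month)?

Lender A: monthly rate = 9.55%/12 = 0.0079583; payment = 518,000 × 0.0079583 / (1 − (1+0.0079583)^−180) = €5,424.72.
Lender B: monthly rate = 8.8%/12 = 0.0073333; payment = 518,000 × 0.0073333 / (1 − (1+0.0073333)^−180) = €5,192.45.
Monthly savings = €5,424.72 − €5,192.45 = €232.27.
Break-even = €12,875.00 / €232.27 = 55.43 → 56 months.

56 months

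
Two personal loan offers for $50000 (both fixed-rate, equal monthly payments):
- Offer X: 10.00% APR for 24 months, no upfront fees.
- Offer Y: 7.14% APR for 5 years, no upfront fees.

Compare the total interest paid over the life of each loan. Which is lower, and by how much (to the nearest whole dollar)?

Offer X by $4,228

Offer X: monthly rate = 10%/12 = 0.0083333; payment = 50,000 × 0.0083333 / (1 − (1+0.0083333)^−24) = $2,307.25.
Total interest on Offer X = 24 × $2,307.25 − $50,000 = $5,374.00.
Offer Y: monthly rate = 7.14%/12 = 0.0059500; payment = 50,000 × 0.0059500 / (1 − (1+0.0059500)^−60) = $993.37.
Total interest on Offer Y = 60 × $993.37 − $50,000 = $9,602.20.
Offer X is lower by $4,228.20.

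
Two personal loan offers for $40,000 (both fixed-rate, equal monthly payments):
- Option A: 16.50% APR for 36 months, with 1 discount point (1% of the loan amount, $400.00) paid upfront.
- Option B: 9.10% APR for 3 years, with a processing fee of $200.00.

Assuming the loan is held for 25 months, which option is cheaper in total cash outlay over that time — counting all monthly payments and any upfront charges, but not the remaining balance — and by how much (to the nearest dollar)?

Option B by $3,758

Option A: at 16.50% the monthly rate is 0.0137500, so the payment is 40,000 × 0.0137500 / (1 − 1.0137500^−36) = $1,416.18.
Option B: at 9.10% the monthly rate is 0.0075833, so the payment is 40,000 × 0.0075833 / (1 − 1.0075833^−36) = $1,273.85.
Over 25 months: Option A costs 25 × $1,416.18 + $400.00 = $35,804.50; Option B costs 25 × $1,273.85 + $200.00 = $32,046.25.
Option B is cheaper by $35,804.50 − $32,046.25 = $3,758.25.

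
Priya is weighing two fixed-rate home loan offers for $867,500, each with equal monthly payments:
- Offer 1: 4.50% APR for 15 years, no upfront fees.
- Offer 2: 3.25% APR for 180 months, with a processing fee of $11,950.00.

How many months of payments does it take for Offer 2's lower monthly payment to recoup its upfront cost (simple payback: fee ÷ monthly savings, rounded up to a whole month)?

Offer 1: monthly rate = 4.5%/12 = 0.0037500; payment = 867,500 × 0.0037500 / (1 − (1+0.0037500)^−180) = $6,636.32.
Offer 2: monthly rate = 3.25%/12 = 0.0027083; payment = 867,500 × 0.0027083 / (1 − (1+0.0027083)^−180) = $6,095.65.
Monthly savings = $6,636.32 − $6,095.65 = $540.67.
Break-even = $11,950.00 / $540.67 = 22.10 → 23 months.

23 months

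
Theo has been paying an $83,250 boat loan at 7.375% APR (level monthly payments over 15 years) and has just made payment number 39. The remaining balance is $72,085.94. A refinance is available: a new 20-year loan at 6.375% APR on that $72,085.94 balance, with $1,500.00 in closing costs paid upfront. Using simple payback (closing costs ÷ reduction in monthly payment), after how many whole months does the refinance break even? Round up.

7 months

Current payment = 83,250 × 7.375%/12 / (1 − (1+0.0061458)^−180) = $765.84.
Refinanced payment = 72,085.94 × 0.0053125 / (1 − (1+0.0053125)^−240) = $532.16.
Monthly savings = $765.84 − $532.16 = $233.68.
Break-even = $1,500.00 / $233.68 = 6.42 → 7 months.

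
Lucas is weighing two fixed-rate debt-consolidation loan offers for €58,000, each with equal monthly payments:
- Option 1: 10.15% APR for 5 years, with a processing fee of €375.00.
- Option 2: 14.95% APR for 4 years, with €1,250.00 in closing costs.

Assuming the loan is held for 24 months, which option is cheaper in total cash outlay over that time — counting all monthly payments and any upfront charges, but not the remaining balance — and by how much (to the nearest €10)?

Option 1 by €9,900

Option 1: at 10.15% the monthly rate is 0.0084583, so the payment is 58,000 × 0.0084583 / (1 − 1.0084583^−60) = €1,236.61.
Option 2: monthly rate = 14.95%/12 = 0.0124583; payment = 58,000 × 0.0124583 / (1 − (1+0.0124583)^−48) = €1,612.71.
Over 24 months: Option 1 costs 24 × €1,236.61 + €375.00 = €30,053.64; Option 2 costs 24 × €1,612.71 + €1,250.00 = €39,955.04.
Option 1 is cheaper by €39,955.04 − €30,053.64 = €9,901.40.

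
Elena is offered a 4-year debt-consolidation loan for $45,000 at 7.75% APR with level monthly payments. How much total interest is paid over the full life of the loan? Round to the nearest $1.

At 7.75% the monthly rate is 0.0064583, so the payment is 45,000 × 0.0064583 / (1 − 1.0064583^−48) = $1,093.31.
Total paid = 48 × $1,093.31 = $52,478.88; interest = $52,478.88 − $45,000 = $7,478.88.

$7,479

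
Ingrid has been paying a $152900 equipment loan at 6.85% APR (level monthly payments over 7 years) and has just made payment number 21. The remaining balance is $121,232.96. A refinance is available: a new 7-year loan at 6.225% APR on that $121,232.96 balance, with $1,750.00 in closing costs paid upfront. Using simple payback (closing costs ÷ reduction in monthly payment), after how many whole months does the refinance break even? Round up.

4 months

Current payment = 152,900 × 6.85%/12 / (1 − (1+0.0057083)^−84) = $2,296.48.
Refinanced payment = 121,232.96 × 0.0051875 / (1 − (1+0.0051875)^−84) = $1,784.14.
Monthly savings = $2,296.48 − $1,784.14 = $512.34.
Break-even = $1,750.00 / $512.34 = 3.42 → 4 months.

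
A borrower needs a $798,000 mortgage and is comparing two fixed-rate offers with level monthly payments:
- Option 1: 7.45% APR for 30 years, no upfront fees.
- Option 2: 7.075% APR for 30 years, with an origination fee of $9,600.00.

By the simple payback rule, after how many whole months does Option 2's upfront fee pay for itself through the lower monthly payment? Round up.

Option 1: monthly rate = 7.45%/12 = 0.0062083; payment = 798,000 × 0.0062083 / (1 − (1+0.0062083)^−360) = $5,552.44.
Option 2: at 7.075% the monthly rate is 0.0058958, so the payment is 798,000 × 0.0058958 / (1 − 1.0058958^−360) = $5,349.37.
Monthly savings = $5,552.44 − $5,349.37 = $203.07.
Break-even = $9,600.00 / $203.07 = 47.27 → 48 months.

48 months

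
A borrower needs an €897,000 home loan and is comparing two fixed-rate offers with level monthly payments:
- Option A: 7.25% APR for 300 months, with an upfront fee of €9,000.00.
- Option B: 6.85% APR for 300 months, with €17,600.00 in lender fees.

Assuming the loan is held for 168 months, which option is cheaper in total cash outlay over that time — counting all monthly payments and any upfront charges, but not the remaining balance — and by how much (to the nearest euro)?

Option B by €29,929

Option A: at 7.25% the monthly rate is 0.0060417, so the payment is 897,000 × 0.0060417 / (1 − 1.0060417^−300) = €6,483.58.
Option B: monthly rate = 6.85%/12 = 0.0057083; payment = 897,000 × 0.0057083 / (1 − (1+0.0057083)^−300) = €6,254.24.
Over 168 months: Option A costs 168 × €6,483.58 + €9,000.00 = €1,098,241.44; Option B costs 168 × €6,254.24 + €17,600.00 = €1,068,312.32.
Option B is cheaper by €1,098,241.44 − €1,068,312.32 = €29,929.12.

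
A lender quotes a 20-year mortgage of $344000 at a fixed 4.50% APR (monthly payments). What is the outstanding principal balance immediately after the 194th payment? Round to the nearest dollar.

With monthly rate i = 4.5%/12 = 0.0037500, the balance after k of n payments is P · [(1+i)^n − (1+i)^k] / [(1+i)^n − 1].
(1+0.0037500)^240 = 2.45546636 and (1+0.0037500)^194 = 2.06708487, so the balance is 344,000 × (2.45546636 − 2.06708487) / (2.45546636 − 1) = $91,794.11.

$91,794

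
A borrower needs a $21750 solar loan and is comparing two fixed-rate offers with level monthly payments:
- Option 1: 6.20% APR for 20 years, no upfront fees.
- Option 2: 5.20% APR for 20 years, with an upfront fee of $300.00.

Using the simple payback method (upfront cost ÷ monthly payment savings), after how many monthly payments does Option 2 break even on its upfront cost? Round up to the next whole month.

Option 1: monthly rate = 6.2%/12 = 0.0051667; payment = 21,750 × 0.0051667 / (1 − (1+0.0051667)^−240) = $158.34.
Option 2: monthly rate = 5.2%/12 = 0.0043333; payment = 21,750 × 0.0043333 / (1 − (1+0.0043333)^−240) = $145.95.
Monthly savings = $158.34 − $145.95 = $12.39.
Break-even = $300.00 / $12.39 = 24.21 → 25 months.

25 months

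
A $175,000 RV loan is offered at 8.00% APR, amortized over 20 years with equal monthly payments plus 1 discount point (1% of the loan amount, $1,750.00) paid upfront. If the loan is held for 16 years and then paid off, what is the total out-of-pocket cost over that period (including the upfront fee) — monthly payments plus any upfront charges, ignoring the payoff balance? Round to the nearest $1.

$282,794

At 8.00% the monthly rate is 0.0066667, so the payment is 175,000 × 0.0066667 / (1 − 1.0066667^−240) = $1,463.77.
Total outlay = 192 × $1,463.77 + $1,750.00 = $282,793.84.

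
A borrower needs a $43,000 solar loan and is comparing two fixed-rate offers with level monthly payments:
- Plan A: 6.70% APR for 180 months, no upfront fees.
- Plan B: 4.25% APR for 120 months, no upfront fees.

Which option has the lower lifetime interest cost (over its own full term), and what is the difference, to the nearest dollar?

Plan B by $15,420

Plan A: monthly rate = 6.7%/12 = 0.0055833; payment = 43,000 × 0.0055833 / (1 − (1+0.0055833)^−180) = $379.32.
Total interest on Plan A = 180 × $379.32 − $43,000 = $25,277.60.
Plan B: monthly rate = 4.25%/12 = 0.0035417; payment = 43,000 × 0.0035417 / (1 − (1+0.0035417)^−120) = $440.48.
Total interest on Plan B = 120 × $440.48 − $43,000 = $9,857.60.
Plan B is lower by $15,420.00.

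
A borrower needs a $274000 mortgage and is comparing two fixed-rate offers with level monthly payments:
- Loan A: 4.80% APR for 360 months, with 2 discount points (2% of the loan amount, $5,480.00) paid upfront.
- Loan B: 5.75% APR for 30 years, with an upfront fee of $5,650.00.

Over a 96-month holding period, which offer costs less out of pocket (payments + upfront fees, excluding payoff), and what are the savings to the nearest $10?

Loan A by $15,670

Loan A: at 4.80% the monthly rate is 0.0040000, so the payment is 274,000 × 0.0040000 / (1 − 1.0040000^−360) = $1,437.58.
Loan B: monthly rate = 5.75%/12 = 0.0047917; payment = 274,000 × 0.0047917 / (1 − (1+0.0047917)^−360) = $1,598.99.
Over 96 months: Loan A costs 96 × $1,437.58 + $5,480.00 = $143,487.68; Loan B costs 96 × $1,598.99 + $5,650.00 = $159,153.04.
Loan A is cheaper by $159,153.04 − $143,487.68 = $15,665.36.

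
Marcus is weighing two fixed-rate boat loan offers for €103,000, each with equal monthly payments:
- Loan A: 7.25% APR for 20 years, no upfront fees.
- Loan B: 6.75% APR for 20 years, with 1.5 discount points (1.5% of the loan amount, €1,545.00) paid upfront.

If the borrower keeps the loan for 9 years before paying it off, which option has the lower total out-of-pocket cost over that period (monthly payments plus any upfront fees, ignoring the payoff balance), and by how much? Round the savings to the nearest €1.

Loan A: at 7.25% the monthly rate is 0.0060417, so the payment is 103,000 × 0.0060417 / (1 − 1.0060417^−240) = €814.09.
Loan B: monthly rate = 6.75%/12 = 0.0056250; payment = 103,000 × 0.0056250 / (1 − (1+0.0056250)^−240) = €783.17.
Over 108 months: Loan A costs 108 × €814.09 = €87,921.72; Loan B costs 108 × €783.17 + €1,545.00 = €86,127.36.
Loan B is cheaper by €87,921.72 − €86,127.36 = €1,794.36.

Loan B by €1,794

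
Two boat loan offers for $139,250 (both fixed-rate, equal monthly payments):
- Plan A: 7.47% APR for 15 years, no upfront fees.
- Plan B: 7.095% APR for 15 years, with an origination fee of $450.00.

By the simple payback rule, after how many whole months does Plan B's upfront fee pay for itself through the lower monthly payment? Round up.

16 months

Plan A: monthly rate = 7.47%/12 = 0.0062250; payment = 139,250 × 0.0062250 / (1 − (1+0.0062250)^−180) = $1,288.49.
Plan B: monthly rate = 7.095%/12 = 0.0059125; payment = 139,250 × 0.0059125 / (1 − (1+0.0059125)^−180) = $1,259.03.
Monthly savings = $1,288.49 − $1,259.03 = $29.46.
Break-even = $450.00 / $29.46 = 15.27 → 16 months.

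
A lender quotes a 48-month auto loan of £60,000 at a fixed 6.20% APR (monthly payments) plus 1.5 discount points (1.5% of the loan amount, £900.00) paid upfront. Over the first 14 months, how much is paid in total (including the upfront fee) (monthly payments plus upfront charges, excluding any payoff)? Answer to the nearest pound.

At 6.20% the monthly rate is 0.0051667, so the payment is 60,000 × 0.0051667 / (1 − 1.0051667^−48) = £1,414.61.
Total outlay = 14 × £1,414.61 + £900.00 = £20,704.54.

£20,705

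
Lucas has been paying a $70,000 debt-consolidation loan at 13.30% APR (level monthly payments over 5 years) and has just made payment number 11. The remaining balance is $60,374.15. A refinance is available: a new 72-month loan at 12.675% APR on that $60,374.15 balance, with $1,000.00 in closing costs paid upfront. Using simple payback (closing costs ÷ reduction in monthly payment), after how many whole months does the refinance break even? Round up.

Current payment = 70,000 × 13.3%/12 / (1 − (1+0.0110833)^−60) = $1,603.49.
Refinanced payment = 60,374.15 × 0.0105625 / (1 − (1+0.0105625)^−72) = $1,201.63.
Monthly savings = $1,603.49 − $1,201.63 = $401.86.
Break-even = $1,000.00 / $401.86 = 2.49 → 3 months.

3 months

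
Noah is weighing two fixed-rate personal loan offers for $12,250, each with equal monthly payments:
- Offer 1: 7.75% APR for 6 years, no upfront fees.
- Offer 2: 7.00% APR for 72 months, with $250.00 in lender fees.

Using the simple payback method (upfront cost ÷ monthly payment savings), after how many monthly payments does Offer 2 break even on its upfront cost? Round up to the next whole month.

57 months

Offer 1: at 7.75% the monthly rate is 0.0064583, so the payment is 12,250 × 0.0064583 / (1 − 1.0064583^−72) = $213.29.
Offer 2: monthly rate = 7%/12 = 0.0058333; payment = 12,250 × 0.0058333 / (1 − (1+0.0058333)^−72) = $208.85.
Monthly savings = $213.29 − $208.85 = $4.44.
Break-even = $250.00 / $4.44 = 56.31 → 57 months.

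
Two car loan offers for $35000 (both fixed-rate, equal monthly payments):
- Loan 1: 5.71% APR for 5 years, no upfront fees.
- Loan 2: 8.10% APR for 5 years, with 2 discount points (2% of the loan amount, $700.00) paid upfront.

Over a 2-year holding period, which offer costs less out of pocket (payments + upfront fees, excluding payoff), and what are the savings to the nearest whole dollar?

Loan 1: at 5.71% the monthly rate is 0.0047583, so the payment is 35,000 × 0.0047583 / (1 − 1.0047583^−60) = $671.94.
Loan 2: monthly rate = 8.1%/12 = 0.0067500; payment = 35,000 × 0.0067500 / (1 − (1+0.0067500)^−60) = $711.35.
Over 24 months: Loan 1 costs 24 × $671.94 = $16,126.56; Loan 2 costs 24 × $711.35 + $700.00 = $17,772.40.
Loan 1 is cheaper by $17,772.40 − $16,126.56 = $1,645.84.

Loan 1 by $1,646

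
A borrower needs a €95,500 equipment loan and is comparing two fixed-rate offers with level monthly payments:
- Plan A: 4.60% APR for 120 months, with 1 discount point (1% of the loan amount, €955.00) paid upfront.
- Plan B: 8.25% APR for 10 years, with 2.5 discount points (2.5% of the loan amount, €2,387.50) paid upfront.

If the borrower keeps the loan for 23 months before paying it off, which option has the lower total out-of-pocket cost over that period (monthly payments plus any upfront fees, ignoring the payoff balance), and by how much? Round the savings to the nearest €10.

Plan A: monthly rate = 4.6%/12 = 0.0038333; payment = 95,500 × 0.0038333 / (1 − (1+0.0038333)^−120) = €994.36.
Plan B: at 8.25% the monthly rate is 0.0068750, so the payment is 95,500 × 0.0068750 / (1 − 1.0068750^−120) = €1,171.33.
Over 23 months: Plan A costs 23 × €994.36 + €955.00 = €23,825.28; Plan B costs 23 × €1,171.33 + €2,387.50 = €29,328.09.
Plan A is cheaper by €29,328.09 − €23,825.28 = €5,502.81.

Plan A by €5,500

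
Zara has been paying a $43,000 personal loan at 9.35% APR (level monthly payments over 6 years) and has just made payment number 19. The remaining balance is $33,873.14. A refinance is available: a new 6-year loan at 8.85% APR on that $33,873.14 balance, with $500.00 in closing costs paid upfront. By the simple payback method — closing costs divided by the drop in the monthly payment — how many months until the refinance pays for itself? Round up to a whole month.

3 months

Current payment = 43,000 × 9.35%/12 / (1 − (1+0.0077917)^−72) = $782.59.
Refinanced payment = 33,873.14 × 0.0073750 / (1 − (1+0.0073750)^−72) = $608.06.
Monthly savings = $782.59 − $608.06 = $174.53.
Break-even = $500.00 / $174.53 = 2.86 → 3 months.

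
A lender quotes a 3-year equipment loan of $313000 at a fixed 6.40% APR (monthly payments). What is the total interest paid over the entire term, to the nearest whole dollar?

$31,840

Monthly rate = 6.4%/12 = 0.0053333; payment = 313,000 × 0.0053333 / (1 − (1+0.0053333)^−36) = $9,578.90.
Total paid = 36 × $9,578.90 = $344,840.40; interest = $344,840.40 − $313,000 = $31,840.40.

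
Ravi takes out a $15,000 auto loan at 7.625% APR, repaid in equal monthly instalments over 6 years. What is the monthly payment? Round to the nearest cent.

At 7.625% the monthly rate is 0.0063542, so the payment is 15,000 × 0.0063542 / (1 − 1.0063542^−72) = $260.26.

$260.26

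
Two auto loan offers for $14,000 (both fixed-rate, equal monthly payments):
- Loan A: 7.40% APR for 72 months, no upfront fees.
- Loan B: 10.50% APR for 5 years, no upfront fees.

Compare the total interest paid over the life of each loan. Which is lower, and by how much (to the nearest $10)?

Loan A by $680

Loan A: monthly rate = 7.4%/12 = 0.0061667; payment = 14,000 × 0.0061667 / (1 − (1+0.0061667)^−72) = $241.38.
Total interest on Loan A = 72 × $241.38 − $14,000 = $3,379.36.
Loan B: monthly rate = 10.5%/12 = 0.0087500; payment = 14,000 × 0.0087500 / (1 − (1+0.0087500)^−60) = $300.91.
Total interest on Loan B = 60 × $300.91 − $14,000 = $4,054.60.
Loan A is lower by $675.24.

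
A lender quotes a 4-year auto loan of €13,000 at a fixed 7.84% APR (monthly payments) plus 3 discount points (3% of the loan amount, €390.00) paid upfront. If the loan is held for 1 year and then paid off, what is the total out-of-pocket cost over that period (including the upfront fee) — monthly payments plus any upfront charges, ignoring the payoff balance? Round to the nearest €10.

At 7.84% the monthly rate is 0.0065333, so the payment is 13,000 × 0.0065333 / (1 − 1.0065333^−48) = €316.39.
Total outlay = 12 × €316.39 + €390.00 = €4,186.68.

€4,190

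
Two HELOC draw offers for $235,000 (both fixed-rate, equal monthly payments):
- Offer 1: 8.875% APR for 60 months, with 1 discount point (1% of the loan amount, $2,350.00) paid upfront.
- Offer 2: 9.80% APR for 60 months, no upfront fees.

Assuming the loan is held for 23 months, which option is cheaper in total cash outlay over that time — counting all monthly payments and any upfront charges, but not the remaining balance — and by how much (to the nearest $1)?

Offer 1: at 8.875% the monthly rate is 0.0073958, so the payment is 235,000 × 0.0073958 / (1 − 1.0073958^−60) = $4,863.97.
Offer 2: monthly rate = 9.8%/12 = 0.0081667; payment = 235,000 × 0.0081667 / (1 − (1+0.0081667)^−60) = $4,969.96.
Over 23 months: Offer 1 costs 23 × $4,863.97 + $2,350.00 = $114,221.31; Offer 2 costs 23 × $4,969.96 = $114,309.08.
Offer 1 is cheaper by $114,309.08 − $114,221.31 = $87.77.

Offer 1 by $88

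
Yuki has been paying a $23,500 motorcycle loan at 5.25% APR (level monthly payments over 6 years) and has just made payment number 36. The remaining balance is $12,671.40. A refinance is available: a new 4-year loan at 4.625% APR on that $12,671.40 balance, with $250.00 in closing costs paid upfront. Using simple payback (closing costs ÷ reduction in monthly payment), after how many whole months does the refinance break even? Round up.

3 months

Current payment = 23,500 × 5.25%/12 / (1 − (1+0.0043750)^−72) = $381.20.
Refinanced payment = 12,671.40 × 0.0038542 / (1 − (1+0.0038542)^−48) = $289.67.
Monthly savings = $381.20 − $289.67 = $91.53.
Break-even = $250.00 / $91.53 = 2.73 → 3 months.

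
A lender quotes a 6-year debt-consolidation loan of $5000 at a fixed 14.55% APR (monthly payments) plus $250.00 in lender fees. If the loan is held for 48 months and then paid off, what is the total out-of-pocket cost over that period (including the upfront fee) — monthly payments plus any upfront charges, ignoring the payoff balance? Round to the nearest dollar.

Monthly rate = 14.55%/12 = 0.0121250; payment = 5,000 × 0.0121250 / (1 − (1+0.0121250)^−72) = $104.51.
Total outlay = 48 × $104.51 + $250.00 = $5,266.48.

$5,266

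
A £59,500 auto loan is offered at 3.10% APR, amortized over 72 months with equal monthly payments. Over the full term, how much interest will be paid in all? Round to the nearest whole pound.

Monthly rate = 3.1%/12 = 0.0025833; payment = 59,500 × 0.0025833 / (1 − (1+0.0025833)^−72) = £906.69.
Total paid = 72 × £906.69 = £65,281.68; interest = £65,281.68 − £59,500 = £5,781.68.

£5,782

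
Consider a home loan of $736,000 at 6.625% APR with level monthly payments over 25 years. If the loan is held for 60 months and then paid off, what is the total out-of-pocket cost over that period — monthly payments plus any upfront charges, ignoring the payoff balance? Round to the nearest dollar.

Monthly rate = 6.625%/12 = 0.0055208; payment = 736,000 × 0.0055208 / (1 − (1+0.0055208)^−300) = $5,027.17.
Total outlay = 60 × $5,027.17 = $301,630.20.

$301,630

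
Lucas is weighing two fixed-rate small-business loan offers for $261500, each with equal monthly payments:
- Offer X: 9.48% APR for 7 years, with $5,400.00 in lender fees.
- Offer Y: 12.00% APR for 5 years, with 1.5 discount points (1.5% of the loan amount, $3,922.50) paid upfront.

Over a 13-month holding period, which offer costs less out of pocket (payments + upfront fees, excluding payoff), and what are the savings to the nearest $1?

Offer X by $18,616

Offer X: monthly rate = 9.48%/12 = 0.0079000; payment = 261,500 × 0.0079000 / (1 − (1+0.0079000)^−84) = $4,271.27.
Offer Y: at 12.00% the monthly rate is 0.0100000, so the payment is 261,500 × 0.0100000 / (1 − 1.0100000^−60) = $5,816.92.
Over 13 months: Offer X costs 13 × $4,271.27 + $5,400.00 = $60,926.51; Offer Y costs 13 × $5,816.92 + $3,922.50 = $79,542.46.
Offer X is cheaper by $79,542.46 − $60,926.51 = $18,615.95.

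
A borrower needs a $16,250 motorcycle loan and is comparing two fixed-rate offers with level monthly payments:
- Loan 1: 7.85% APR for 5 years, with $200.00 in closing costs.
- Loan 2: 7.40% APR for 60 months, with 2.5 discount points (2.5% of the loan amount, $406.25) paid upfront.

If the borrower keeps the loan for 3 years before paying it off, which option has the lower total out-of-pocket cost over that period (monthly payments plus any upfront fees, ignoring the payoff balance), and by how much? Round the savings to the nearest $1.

Loan 1 by $81

Loan 1: monthly rate = 7.85%/12 = 0.0065417; payment = 16,250 × 0.0065417 / (1 − (1+0.0065417)^−60) = $328.33.
Loan 2: at 7.40% the monthly rate is 0.0061667, so the payment is 16,250 × 0.0061667 / (1 − 1.0061667^−60) = $324.85.
Over 36 months: Loan 1 costs 36 × $328.33 + $200.00 = $12,019.88; Loan 2 costs 36 × $324.85 + $406.25 = $12,100.85.
Loan 1 is cheaper by $12,100.85 − $12,019.88 = $80.97.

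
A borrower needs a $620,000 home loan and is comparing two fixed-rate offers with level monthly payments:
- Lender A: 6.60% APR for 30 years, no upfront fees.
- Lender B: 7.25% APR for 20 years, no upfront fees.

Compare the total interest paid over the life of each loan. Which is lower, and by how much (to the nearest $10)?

Lender A: monthly rate = 6.6%/12 = 0.0055000; payment = 620,000 × 0.0055000 / (1 − (1+0.0055000)^−360) = $3,959.68.
Total interest on Lender A = 360 × $3,959.68 − $620,000 = $805,484.80.
Lender B: at 7.25% the monthly rate is 0.0060417, so the payment is 620,000 × 0.0060417 / (1 − 1.0060417^−240) = $4,900.33.
Total interest on Lender B = 240 × $4,900.33 − $620,000 = $556,079.20.
Lender B is lower by $249,405.60.

Lender B by $249,410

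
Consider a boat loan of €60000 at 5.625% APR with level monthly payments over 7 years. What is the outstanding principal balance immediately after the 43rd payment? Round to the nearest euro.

€32,225

With monthly rate i = 5.625%/12 = 0.0046875, the balance after k of n payments is P · [(1+i)^n − (1+i)^k] / [(1+i)^n − 1].
(1+0.0046875)^84 = 1.48116660 and (1+0.0046875)^43 = 1.22273672, so the balance is 60,000 × (1.48116660 − 1.22273672) / (1.48116660 − 1) = €32,225.41.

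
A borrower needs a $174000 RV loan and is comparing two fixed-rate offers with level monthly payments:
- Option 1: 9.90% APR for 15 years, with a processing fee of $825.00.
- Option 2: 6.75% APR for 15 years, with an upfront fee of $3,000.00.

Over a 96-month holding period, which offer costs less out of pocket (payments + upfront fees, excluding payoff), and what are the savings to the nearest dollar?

Option 2 by $28,491

Option 1: monthly rate = 9.9%/12 = 0.0082500; payment = 174,000 × 0.0082500 / (1 − (1+0.0082500)^−180) = $1,859.18.
Option 2: at 6.75% the monthly rate is 0.0056250, so the payment is 174,000 × 0.0056250 / (1 − 1.0056250^−180) = $1,539.74.
Over 96 months: Option 1 costs 96 × $1,859.18 + $825.00 = $179,306.28; Option 2 costs 96 × $1,539.74 + $3,000.00 = $150,815.04.
Option 2 is cheaper by $179,306.28 − $150,815.04 = $28,491.24.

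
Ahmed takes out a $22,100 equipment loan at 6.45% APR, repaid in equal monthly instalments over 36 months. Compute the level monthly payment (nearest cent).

$676.84

Monthly rate = 6.45%/12 = 0.0053750; payment = 22,100 × 0.0053750 / (1 − (1+0.0053750)^−36) = $676.84.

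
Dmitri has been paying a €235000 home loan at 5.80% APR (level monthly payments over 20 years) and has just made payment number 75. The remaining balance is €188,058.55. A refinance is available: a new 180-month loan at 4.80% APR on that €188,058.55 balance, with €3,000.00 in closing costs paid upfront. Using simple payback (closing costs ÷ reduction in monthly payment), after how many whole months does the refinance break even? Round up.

16 months

Current payment = 235,000 × 5.8%/12 / (1 − (1+0.0048333)^−240) = €1,656.61.
Refinanced payment = 188,058.55 × 0.0040000 / (1 − (1+0.0040000)^−180) = €1,467.64.
Monthly savings = €1,656.61 − €1,467.64 = €188.97.
Break-even = €3,000.00 / €188.97 = 15.88 → 16 months.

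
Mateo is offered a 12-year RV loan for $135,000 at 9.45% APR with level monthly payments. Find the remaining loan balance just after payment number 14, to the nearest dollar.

With monthly rate i = 9.45%/12 = 0.0078750, the balance after k of n payments is P · [(1+i)^n − (1+i)^k] / [(1+i)^n − 1].
(1+0.0078750)^144 = 3.09428908 and (1+0.0078750)^14 = 1.11607510, so the balance is 135,000 × (3.09428908 − 1.11607510) / (3.09428908 − 1) = $127,517.68.

$127,518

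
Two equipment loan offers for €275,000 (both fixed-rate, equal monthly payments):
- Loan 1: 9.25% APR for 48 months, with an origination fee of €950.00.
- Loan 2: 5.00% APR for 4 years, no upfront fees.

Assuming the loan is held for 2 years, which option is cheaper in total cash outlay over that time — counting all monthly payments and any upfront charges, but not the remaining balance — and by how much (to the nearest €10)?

Loan 1: at 9.25% the monthly rate is 0.0077083, so the payment is 275,000 × 0.0077083 / (1 − 1.0077083^−48) = €6,876.08.
Loan 2: at 5.00% the monthly rate is 0.0041667, so the payment is 275,000 × 0.0041667 / (1 − 1.0041667^−48) = €6,333.06.
Over 24 months: Loan 1 costs 24 × €6,876.08 + €950.00 = €165,975.92; Loan 2 costs 24 × €6,333.06 = €151,993.44.
Loan 2 is cheaper by €165,975.92 − €151,993.44 = €13,982.48.

Loan 2 by €13,980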